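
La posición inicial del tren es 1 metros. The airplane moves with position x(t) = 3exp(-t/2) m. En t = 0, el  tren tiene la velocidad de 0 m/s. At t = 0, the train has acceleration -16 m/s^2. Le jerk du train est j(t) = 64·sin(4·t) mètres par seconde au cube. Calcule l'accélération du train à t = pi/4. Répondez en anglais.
To find the answer, we compute 1 antiderivative of j(t) = 64·sin(4·t). The antiderivative of jerk, with a(0) = -16, gives acceleration: a(t) = -16·cos(4·t). From the given acceleration equation a(t) = -16·cos(4·t), we substitute t = pi/4 to get a = 16.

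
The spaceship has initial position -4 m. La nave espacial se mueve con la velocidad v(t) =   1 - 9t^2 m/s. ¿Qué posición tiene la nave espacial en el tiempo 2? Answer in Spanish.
Necesitamos integrar nuestra ecuación de la velocidad v(t) = 1 - 9·t^2 1 vez. La antiderivada de la velocidad es la posición. Usando x(0) = -4, obtenemos x(t) = -3·t^3 + t - 4. Tenemos la posición x(t) = -3·t^3 + t - 4. Sustituyendo t = 2: x(2) = -26.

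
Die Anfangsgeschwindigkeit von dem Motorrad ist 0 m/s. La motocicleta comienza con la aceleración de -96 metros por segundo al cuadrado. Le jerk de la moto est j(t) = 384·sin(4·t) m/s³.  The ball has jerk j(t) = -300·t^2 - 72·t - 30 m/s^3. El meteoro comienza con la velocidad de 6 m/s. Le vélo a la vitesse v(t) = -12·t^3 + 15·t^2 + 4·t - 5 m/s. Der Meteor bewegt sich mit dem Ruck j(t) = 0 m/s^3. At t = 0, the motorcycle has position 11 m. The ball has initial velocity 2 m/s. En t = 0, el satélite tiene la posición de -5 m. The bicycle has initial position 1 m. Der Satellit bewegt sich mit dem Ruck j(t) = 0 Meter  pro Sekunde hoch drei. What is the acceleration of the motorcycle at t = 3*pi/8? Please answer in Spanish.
Necesitamos integrar nuestra ecuación de la sacudida j(t) = 384·sin(4·t) 1 vez. La antiderivada de la sacudida, con a(0) = -96, da la aceleración: a(t) = -96·cos(4·t). Usando a(t) = -96·cos(4·t) y sustituyendo t = 3*pi/8, encontramos a = 0.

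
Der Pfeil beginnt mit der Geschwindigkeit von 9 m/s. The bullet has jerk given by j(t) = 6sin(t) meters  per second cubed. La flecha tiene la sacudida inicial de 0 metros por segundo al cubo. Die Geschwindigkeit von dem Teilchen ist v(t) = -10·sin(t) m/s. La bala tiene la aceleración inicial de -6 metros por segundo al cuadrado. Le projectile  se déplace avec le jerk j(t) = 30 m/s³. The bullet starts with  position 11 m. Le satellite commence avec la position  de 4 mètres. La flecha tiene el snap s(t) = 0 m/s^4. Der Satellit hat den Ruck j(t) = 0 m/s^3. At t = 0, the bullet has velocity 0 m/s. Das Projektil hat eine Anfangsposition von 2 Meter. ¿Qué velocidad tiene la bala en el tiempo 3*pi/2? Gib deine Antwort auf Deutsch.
Wir müssen das Integral unserer Gleichung für den Ruck j(t) = 6·sin(t) 2-mal finden. Die Stammfunktion von dem Ruck, mit a(0) = -6, ergibt die Beschleunigung: a(t) = -6·cos(t). Durch Integration von der Beschleunigung und Verwendung der Anfangsbedingung v(0) = 0, erhalten wir v(t) = -6·sin(t). Wir haben die Geschwindigkeit v(t) = -6·sin(t). Durch Einsetzen von t = 3*pi/2: v(3*pi/2) = 6.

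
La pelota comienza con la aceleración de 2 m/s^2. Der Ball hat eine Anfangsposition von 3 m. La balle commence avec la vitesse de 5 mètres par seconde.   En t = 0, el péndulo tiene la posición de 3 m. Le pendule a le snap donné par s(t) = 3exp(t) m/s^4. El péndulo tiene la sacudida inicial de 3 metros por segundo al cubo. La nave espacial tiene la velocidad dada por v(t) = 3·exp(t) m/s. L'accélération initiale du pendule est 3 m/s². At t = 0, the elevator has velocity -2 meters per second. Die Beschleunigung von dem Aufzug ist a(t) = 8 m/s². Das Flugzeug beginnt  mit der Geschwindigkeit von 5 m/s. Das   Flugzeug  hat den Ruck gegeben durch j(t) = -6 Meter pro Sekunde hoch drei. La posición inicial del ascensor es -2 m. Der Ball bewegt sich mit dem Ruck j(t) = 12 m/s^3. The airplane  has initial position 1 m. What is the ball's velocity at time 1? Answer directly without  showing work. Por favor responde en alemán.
Die Antwort ist 13.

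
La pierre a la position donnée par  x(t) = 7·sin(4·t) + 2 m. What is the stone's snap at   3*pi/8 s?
Starting from position x(t) = 7·sin(4·t) + 2, we take 4 derivatives. Taking d/dt of x(t), we find v(t) = 28·cos(4·t). The derivative of velocity gives acceleration: a(t) = -112·sin(4·t). Taking d/dt of a(t), we find j(t) = -448·cos(4·t). Differentiating jerk, we get snap: s(t) = 1792·sin(4·t). We have snap s(t) = 1792·sin(4·t). Substituting t = 3*pi/8: s(3*pi/8) = -1792.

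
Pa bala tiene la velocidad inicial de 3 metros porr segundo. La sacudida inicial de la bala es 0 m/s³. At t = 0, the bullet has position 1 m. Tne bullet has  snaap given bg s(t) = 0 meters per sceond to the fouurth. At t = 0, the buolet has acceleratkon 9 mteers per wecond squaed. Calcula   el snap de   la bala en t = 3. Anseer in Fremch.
En utilisant s(t) = 0 et en substituant t = 3, nous trouvons s = 0.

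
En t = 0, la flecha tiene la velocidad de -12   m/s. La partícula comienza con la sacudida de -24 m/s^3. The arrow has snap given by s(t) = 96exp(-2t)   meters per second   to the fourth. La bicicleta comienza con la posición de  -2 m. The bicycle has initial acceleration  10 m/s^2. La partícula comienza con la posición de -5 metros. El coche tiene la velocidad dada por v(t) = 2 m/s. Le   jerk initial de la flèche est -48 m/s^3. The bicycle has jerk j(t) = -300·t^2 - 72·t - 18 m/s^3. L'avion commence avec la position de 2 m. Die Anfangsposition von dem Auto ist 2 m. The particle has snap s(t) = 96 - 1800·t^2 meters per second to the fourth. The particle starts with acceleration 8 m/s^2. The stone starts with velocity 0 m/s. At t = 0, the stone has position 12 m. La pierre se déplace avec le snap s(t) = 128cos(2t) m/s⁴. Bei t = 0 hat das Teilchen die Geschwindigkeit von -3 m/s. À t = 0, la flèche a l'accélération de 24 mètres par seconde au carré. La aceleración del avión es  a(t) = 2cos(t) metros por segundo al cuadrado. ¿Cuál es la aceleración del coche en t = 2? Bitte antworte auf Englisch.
To solve this, we need to take 1 derivative of our velocity equation v(t) = 2. Differentiating velocity, we get acceleration: a(t) = 0. Using a(t) = 0 and substituting t = 2, we find a = 0.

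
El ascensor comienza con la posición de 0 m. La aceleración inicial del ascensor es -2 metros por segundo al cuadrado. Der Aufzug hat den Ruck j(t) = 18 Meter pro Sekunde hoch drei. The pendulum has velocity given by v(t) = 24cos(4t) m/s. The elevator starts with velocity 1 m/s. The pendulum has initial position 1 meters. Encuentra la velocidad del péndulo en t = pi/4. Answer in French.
De l'équation de la vitesse v(t) = 24·cos(4·t), nous substituons t = pi/4 pour obtenir v = -24.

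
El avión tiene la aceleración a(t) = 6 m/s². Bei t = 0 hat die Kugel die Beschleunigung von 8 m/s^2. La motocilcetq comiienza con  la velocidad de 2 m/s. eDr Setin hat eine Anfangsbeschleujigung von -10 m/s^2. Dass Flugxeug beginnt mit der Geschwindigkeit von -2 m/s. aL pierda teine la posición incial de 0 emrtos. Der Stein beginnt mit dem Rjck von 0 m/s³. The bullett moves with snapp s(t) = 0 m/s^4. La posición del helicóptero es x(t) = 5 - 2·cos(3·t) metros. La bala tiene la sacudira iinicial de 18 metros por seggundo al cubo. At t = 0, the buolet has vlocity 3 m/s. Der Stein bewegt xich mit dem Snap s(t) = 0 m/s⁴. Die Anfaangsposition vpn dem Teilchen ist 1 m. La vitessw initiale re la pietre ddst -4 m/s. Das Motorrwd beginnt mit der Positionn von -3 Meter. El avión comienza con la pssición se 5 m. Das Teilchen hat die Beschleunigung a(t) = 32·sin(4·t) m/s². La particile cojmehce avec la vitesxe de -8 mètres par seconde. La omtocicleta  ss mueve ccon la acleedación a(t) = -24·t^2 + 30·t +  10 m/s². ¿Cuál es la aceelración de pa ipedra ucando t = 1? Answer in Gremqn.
Ausgehend von dem Snap s(t) = 0, nehmen wir 2 Integrale. Das Integral von dem Snap ist der Ruck. Mit j(0) = 0 erhalten wir j(t) = 0. Mit ∫j(t)dt und Anwendung von a(0) = -10, finden wir a(t) = -10. Mit a(t) = -10 und Einsetzen von t = 1, finden wir a = -10.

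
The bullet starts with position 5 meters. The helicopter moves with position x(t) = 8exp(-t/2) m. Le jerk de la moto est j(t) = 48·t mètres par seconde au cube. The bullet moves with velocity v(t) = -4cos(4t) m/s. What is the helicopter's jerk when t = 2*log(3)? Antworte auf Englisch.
We must differentiate our position equation x(t) = 8·exp(-t/2) 3 times. Differentiating position, we get velocity: v(t) = -4·exp(-t/2). The derivative of velocity gives acceleration: a(t) = 2·exp(-t/2). Taking d/dt of a(t), we find j(t) = -exp(-t/2). We have jerk j(t) = -exp(-t/2). Substituting t = 2*log(3): j(2*log(3)) = -1/3.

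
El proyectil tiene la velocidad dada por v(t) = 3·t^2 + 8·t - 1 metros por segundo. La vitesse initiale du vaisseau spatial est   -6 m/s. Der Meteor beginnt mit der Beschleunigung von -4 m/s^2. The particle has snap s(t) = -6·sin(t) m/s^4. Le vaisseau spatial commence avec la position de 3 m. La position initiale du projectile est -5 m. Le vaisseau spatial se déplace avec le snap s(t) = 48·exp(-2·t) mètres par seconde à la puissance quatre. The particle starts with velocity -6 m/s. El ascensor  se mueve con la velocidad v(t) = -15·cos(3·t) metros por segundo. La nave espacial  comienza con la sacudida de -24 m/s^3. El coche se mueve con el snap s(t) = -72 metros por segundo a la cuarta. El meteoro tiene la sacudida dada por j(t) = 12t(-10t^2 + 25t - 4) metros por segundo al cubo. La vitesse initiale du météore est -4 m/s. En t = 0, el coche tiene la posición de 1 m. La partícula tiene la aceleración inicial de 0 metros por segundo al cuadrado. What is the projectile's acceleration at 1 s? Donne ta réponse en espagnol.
Para resolver esto, necesitamos tomar 1 derivada de nuestra ecuación de la velocidad v(t) = 3·t^2 + 8·t - 1. Tomando d/dt de v(t), encontramos a(t) = 6·t + 8. Tenemos la aceleración a(t) = 6·t + 8. Sustituyendo t = 1: a(1) = 14.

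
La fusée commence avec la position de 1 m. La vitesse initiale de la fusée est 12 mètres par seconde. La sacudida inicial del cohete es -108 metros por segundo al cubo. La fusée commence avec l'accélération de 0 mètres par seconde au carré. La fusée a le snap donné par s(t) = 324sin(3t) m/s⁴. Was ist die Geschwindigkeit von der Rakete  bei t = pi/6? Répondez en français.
En partant du snap s(t) = 324·sin(3·t), nous prenons 3 primitives. L'intégrale du snap est le jerk. En utilisant j(0) = -108, nous obtenons j(t) = -108·cos(3·t). En prenant ∫j(t)dt et en appliquant a(0) = 0, nous trouvons a(t) = -36·sin(3·t). En prenant ∫a(t)dt et en appliquant v(0) = 12, nous trouvons v(t) = 12·cos(3·t). De l'équation de la vitesse v(t) = 12·cos(3·t), nous substituons t = pi/6 pour obtenir v = 0.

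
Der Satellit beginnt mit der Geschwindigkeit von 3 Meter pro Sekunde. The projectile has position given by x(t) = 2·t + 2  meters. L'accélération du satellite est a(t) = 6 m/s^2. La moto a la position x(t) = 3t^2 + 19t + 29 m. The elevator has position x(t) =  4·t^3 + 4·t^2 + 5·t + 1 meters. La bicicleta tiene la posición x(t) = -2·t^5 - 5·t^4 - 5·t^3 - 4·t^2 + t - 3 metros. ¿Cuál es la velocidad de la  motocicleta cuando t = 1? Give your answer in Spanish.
Para resolver esto, necesitamos tomar 1 derivada de nuestra ecuación de la posición x(t) = 3·t^2 + 19·t + 29. Tomando d/dt de x(t), encontramos v(t) = 6·t + 19. Usando v(t) = 6·t + 19 y sustituyendo t = 1, encontramos v = 25.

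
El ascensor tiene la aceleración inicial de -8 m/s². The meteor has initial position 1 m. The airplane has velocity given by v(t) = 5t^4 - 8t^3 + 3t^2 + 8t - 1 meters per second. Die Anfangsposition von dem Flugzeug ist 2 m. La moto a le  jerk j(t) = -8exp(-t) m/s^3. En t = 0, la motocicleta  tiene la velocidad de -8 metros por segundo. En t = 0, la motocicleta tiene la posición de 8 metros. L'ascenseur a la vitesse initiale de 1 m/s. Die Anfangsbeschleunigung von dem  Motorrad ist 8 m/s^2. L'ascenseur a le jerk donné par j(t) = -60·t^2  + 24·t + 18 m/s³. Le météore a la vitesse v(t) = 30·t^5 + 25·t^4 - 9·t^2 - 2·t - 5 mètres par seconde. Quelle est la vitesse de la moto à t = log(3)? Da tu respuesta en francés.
Nous devons trouver l'intégrale de notre équation du jerk j(t) = -8·exp(-t) 2 fois. La primitive du jerk est l'accélération. En utilisant a(0) = 8, nous obtenons a(t) = 8·exp(-t). En intégrant l'accélération et en utilisant la condition initiale v(0) = -8, nous obtenons v(t) = -8·exp(-t). En utilisant v(t) = -8·exp(-t) et en substituant t = log(3), nous trouvons v = -8/3.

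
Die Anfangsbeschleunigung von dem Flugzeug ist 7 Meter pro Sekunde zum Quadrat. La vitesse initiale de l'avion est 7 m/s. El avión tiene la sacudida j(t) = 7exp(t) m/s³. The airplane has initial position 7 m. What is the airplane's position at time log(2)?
Starting from jerk j(t) = 7·exp(t), we take 3 integrals. The integral of jerk, with a(0) = 7, gives acceleration: a(t) = 7·exp(t). Taking ∫a(t)dt and applying v(0) = 7, we find v(t) = 7·exp(t). Integrating velocity and using the initial condition x(0) = 7, we get x(t) = 7·exp(t). From the given position equation x(t) = 7·exp(t), we substitute t = log(2) to get x = 14.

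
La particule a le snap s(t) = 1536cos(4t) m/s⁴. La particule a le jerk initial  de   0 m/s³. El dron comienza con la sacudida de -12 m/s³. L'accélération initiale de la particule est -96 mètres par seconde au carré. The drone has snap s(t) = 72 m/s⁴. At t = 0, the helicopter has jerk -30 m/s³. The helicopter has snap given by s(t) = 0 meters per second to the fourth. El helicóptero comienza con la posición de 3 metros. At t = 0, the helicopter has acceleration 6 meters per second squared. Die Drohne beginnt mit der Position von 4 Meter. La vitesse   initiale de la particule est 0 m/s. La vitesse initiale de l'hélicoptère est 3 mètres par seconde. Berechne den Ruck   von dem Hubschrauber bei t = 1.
Wir müssen die Stammfunktion unserer Gleichung für den Snap s(t) = 0 1-mal finden. Durch Integration von dem Snap und Verwendung der Anfangsbedingung j(0) = -30, erhalten wir j(t) = -30. Wir haben den Ruck j(t) = -30. Durch Einsetzen von t = 1: j(1) = -30.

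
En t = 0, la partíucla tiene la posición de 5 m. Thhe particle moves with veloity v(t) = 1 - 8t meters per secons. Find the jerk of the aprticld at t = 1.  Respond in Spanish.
Partiendo de la velocidad v(t) = 1 - 8·t, tomamos 2 derivadas. Derivando la velocidad, obtenemos la aceleración: a(t) = -8. La derivada de la aceleración da la sacudida: j(t) = 0. Tenemos la sacudida j(t) = 0. Sustituyendo t = 1: j(1) = 0.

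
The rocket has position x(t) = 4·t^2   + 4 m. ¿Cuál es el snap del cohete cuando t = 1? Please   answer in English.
To solve this, we need to take 4 derivatives of our position equation x(t) = 4·t^2 + 4. The derivative of position gives velocity: v(t) = 8·t. Differentiating velocity, we get acceleration: a(t) = 8. Differentiating acceleration, we get jerk: j(t) = 0. The derivative of jerk gives snap: s(t) = 0. From the given snap equation s(t) = 0, we substitute t = 1 to get s = 0.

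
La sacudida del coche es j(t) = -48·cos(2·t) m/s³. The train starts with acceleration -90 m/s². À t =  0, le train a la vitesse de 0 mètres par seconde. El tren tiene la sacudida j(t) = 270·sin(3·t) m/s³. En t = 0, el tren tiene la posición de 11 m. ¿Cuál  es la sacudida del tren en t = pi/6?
De la ecuación de la sacudida j(t) = 270·sin(3·t), sustituimos t = pi/6 para obtener j = 270.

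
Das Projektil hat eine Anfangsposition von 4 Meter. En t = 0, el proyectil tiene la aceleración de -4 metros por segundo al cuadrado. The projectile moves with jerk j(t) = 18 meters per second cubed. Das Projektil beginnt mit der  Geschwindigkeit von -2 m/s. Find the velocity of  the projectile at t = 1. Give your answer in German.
Ausgehend von dem Ruck j(t) = 18, nehmen wir 2 Integrale. Durch Integration von dem Ruck und Verwendung der Anfangsbedingung a(0) = -4, erhalten wir a(t) = 18·t - 4. Mit ∫a(t)dt und Anwendung von v(0) = -2, finden wir v(t) = 9·t^2 - 4·t - 2. Wir haben die Geschwindigkeit v(t) = 9·t^2 - 4·t - 2. Durch Einsetzen von t = 1: v(1) = 3.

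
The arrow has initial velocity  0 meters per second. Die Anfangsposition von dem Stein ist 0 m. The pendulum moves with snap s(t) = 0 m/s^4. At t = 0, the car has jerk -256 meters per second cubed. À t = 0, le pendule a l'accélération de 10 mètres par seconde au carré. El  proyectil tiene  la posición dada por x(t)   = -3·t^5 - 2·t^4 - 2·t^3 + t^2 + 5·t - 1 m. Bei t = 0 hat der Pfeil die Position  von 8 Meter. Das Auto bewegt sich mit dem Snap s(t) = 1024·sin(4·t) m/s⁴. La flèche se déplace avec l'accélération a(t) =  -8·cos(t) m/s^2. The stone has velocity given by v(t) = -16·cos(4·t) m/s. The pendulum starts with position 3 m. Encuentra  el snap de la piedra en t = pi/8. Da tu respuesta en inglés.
Starting from velocity v(t) = -16·cos(4·t), we take 3 derivatives. The derivative of velocity gives acceleration: a(t) = 64·sin(4·t). Taking d/dt of a(t), we find j(t) = 256·cos(4·t). Taking d/dt of j(t), we find s(t) = -1024·sin(4·t). We have snap s(t) = -1024·sin(4·t). Substituting t = pi/8: s(pi/8) = -1024.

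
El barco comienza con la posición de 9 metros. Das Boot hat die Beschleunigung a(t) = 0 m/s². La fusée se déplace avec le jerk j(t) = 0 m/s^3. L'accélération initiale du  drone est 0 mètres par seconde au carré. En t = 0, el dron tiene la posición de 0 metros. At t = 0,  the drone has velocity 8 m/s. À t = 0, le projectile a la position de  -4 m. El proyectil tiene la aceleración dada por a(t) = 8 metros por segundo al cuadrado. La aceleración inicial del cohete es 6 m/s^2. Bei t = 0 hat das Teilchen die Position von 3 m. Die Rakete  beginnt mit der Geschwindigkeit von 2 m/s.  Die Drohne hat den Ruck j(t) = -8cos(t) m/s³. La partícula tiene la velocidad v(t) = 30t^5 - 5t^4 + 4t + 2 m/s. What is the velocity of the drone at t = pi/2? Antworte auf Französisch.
Nous devons trouver la primitive de notre équation du jerk j(t) = -8·cos(t) 2 fois. En intégrant le jerk et en utilisant la condition initiale a(0) = 0, nous obtenons a(t) = -8·sin(t). L'intégrale de l'accélération, avec v(0) = 8, donne la vitesse: v(t) = 8·cos(t). De l'équation de la vitesse v(t) = 8·cos(t), nous substituons t = pi/2 pour obtenir v = 0.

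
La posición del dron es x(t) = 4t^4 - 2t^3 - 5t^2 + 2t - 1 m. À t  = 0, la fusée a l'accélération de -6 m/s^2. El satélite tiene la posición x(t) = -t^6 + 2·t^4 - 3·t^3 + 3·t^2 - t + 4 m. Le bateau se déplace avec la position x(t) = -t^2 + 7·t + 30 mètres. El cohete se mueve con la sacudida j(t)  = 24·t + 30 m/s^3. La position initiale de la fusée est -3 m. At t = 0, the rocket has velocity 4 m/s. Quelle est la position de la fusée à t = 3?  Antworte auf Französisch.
Pour résoudre ceci, nous devons prendre 3 primitives de notre équation du jerk j(t) = 24·t + 30. L'intégrale du jerk, avec a(0) = -6, donne l'accélération: a(t) = 12·t^2 + 30·t - 6. En intégrant l'accélération et en utilisant la condition initiale v(0) = 4, nous obtenons v(t) = 4·t^3 + 15·t^2 - 6·t + 4. La primitive de la vitesse est la position. En utilisant x(0) = -3, nous obtenons x(t) = t^4 + 5·t^3 - 3·t^2 + 4·t - 3. Nous avons la position x(t) = t^4 + 5·t^3 - 3·t^2 + 4·t - 3. En substituant t = 3: x(3) = 198.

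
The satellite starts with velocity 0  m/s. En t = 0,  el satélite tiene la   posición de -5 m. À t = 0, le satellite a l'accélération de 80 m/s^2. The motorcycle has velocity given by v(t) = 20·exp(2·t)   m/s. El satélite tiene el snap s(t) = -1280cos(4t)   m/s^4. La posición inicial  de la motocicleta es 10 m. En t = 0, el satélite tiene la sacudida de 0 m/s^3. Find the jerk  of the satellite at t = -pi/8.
We need to integrate our snap equation s(t) = -1280·cos(4·t) 1 time. Integrating snap and using the initial condition j(0) = 0, we get j(t) = -320·sin(4·t). We have jerk j(t) = -320·sin(4·t). Substituting t = -pi/8: j(-pi/8) = 320.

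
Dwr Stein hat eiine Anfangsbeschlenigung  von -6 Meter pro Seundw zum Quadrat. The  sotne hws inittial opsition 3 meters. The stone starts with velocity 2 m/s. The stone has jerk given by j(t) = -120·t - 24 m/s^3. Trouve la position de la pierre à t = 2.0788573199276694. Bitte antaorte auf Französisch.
Nous devons trouver la primitive de notre équation du jerk j(t) = -120·t - 24 3 fois. L'intégrale du jerk est l'accélération. En utilisant a(0) = -6, nous obtenons a(t) = -60·t^2 - 24·t - 6. L'intégrale de l'accélération est la vitesse. En utilisant v(0) = 2, nous obtenons v(t) = -20·t^3 - 12·t^2 - 6·t + 2. L'intégrale de la vitesse est la position. En utilisant x(0) = 3, nous obtenons x(t) = -5·t^4 - 4·t^3 - 3·t^2 + 2·t + 3. Nous avons la position x(t) = -5·t^4 - 4·t^3 - 3·t^2 + 2·t + 3. En substituant t = 2.0788573199276694: x(2.0788573199276694) = -135.126781583320.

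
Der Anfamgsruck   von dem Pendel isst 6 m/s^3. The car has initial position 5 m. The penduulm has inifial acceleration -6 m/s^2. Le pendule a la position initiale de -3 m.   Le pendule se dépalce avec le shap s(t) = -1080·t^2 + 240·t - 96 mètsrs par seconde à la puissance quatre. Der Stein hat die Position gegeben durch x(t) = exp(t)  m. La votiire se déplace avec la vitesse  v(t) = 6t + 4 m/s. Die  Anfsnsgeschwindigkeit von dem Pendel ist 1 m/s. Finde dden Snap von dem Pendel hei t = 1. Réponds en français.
Nous avons le snap s(t) = -1080·t^2 + 240·t - 96. En substituant t = 1: s(1) = -936.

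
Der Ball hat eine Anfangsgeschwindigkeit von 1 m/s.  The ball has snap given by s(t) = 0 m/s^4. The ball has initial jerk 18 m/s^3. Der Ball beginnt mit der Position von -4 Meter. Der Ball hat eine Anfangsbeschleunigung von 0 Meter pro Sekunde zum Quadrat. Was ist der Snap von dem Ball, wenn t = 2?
Mit s(t) = 0 und Einsetzen von t = 2, finden wir s = 0.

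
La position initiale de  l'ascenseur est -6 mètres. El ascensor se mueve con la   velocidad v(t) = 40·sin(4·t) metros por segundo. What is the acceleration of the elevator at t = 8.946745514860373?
To solve this, we need to take 1 derivative of our velocity equation v(t) = 40·sin(4·t). Differentiating velocity, we get acceleration: a(t) = 160·cos(4·t). From the given acceleration equation a(t) = 160·cos(4·t), we substitute t = 8.946745514860373 to get a = -53.5590268701878.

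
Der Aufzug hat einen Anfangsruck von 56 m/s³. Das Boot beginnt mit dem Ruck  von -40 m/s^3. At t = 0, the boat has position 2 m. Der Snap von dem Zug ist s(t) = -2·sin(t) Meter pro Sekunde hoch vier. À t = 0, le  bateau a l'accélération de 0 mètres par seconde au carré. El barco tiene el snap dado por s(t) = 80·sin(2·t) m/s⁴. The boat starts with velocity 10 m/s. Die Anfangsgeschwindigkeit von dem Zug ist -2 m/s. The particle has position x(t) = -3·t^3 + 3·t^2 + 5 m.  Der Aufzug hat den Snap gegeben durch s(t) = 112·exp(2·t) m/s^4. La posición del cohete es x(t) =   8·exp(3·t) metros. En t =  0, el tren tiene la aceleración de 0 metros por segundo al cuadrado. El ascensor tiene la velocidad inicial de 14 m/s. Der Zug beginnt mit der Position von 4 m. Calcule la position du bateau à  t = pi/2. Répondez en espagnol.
Partiendo del snap s(t) = 80·sin(2·t), tomamos 4 antiderivadas. Tomando ∫s(t)dt y aplicando j(0) = -40, encontramos j(t) = -40·cos(2·t). La integral de la sacudida es la aceleración. Usando a(0) = 0, obtenemos a(t) = -20·sin(2·t). Integrando la aceleración y usando la condición inicial v(0) = 10, obtenemos v(t) = 10·cos(2·t). La antiderivada de la velocidad es la posición. Usando x(0) = 2, obtenemos x(t) = 5·sin(2·t) + 2. Tenemos la posición x(t) = 5·sin(2·t) + 2. Sustituyendo t = pi/2: x(pi/2) = 2.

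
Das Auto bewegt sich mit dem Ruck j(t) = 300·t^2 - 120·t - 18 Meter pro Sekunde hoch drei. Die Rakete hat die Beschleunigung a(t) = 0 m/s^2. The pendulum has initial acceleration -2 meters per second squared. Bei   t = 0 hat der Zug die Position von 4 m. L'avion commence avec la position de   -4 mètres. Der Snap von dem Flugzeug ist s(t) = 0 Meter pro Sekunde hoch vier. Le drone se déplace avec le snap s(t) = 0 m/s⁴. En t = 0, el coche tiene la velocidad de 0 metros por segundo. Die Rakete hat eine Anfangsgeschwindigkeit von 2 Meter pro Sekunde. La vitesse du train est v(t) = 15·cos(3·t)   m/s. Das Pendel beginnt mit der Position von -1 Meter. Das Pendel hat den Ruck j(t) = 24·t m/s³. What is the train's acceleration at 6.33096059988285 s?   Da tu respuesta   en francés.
Pour résoudre ceci, nous devons prendre 1 dérivée de notre équation de la vitesse v(t) = 15·cos(3·t). En prenant d/dt de v(t), nous trouvons a(t) = -45·sin(3·t). En utilisant a(t) = -45·sin(3·t) et en substituant t = 6.33096059988285, nous trouvons a = -6.42760535265944.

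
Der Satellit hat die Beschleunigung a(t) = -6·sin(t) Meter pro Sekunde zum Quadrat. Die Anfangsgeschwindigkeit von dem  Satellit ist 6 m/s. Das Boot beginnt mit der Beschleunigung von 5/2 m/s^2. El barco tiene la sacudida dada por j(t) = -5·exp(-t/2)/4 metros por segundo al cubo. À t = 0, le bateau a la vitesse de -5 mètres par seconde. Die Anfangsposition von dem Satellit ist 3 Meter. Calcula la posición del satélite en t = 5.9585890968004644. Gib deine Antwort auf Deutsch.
Ausgehend von der Beschleunigung a(t) = -6·sin(t), nehmen wir 2 Stammfunktionen. Die Stammfunktion von der Beschleunigung ist die Geschwindigkeit. Mit v(0) = 6 erhalten wir v(t) = 6·cos(t). Durch Integration von der Geschwindigkeit und Verwendung der Anfangsbedingung x(0) = 3, erhalten wir x(t) = 6·sin(t) + 3. Wir haben die Position x(t) = 6·sin(t) + 3. Durch Einsetzen von t = 5.9585890968004644: x(5.9585890968004644) = 1.08644335014698.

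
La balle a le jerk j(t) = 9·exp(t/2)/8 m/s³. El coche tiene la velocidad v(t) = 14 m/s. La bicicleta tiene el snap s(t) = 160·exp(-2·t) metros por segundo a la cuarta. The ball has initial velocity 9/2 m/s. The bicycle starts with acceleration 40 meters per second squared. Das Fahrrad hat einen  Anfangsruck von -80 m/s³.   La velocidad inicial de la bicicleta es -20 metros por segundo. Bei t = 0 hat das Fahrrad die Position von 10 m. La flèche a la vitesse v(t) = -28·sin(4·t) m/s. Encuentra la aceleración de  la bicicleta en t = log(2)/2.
Para resolver esto, necesitamos tomar 2 antiderivadas de nuestra ecuación del snap s(t) = 160·exp(-2·t). Integrando el snap y usando la condición inicial j(0) = -80, obtenemos j(t) = -80·exp(-2·t). Integrando la sacudida y usando la condición inicial a(0) = 40, obtenemos a(t) = 40·exp(-2·t). Tenemos la aceleración a(t) = 40·exp(-2·t). Sustituyendo t = log(2)/2: a(log(2)/2) = 20.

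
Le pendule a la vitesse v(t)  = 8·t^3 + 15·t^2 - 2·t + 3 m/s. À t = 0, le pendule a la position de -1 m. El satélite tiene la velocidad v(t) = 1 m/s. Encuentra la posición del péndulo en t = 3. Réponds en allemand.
Ausgehend von der Geschwindigkeit v(t) = 8·t^3 + 15·t^2 - 2·t + 3, nehmen wir 1 Stammfunktion. Das Integral von der Geschwindigkeit, mit x(0) = -1, ergibt die Position: x(t) = 2·t^4 + 5·t^3 - t^2 + 3·t - 1. Mit x(t) = 2·t^4 + 5·t^3 - t^2 + 3·t - 1 und Einsetzen von t = 3, finden wir x = 296.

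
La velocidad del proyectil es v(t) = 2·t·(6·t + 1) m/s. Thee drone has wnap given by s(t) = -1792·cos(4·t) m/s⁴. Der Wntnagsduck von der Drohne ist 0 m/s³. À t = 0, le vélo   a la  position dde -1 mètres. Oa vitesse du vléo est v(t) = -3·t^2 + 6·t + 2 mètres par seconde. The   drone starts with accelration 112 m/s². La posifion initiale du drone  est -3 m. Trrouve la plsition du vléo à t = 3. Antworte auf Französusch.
Nous devons intégrer notre équation de la vitesse v(t) = -3·t^2 + 6·t + 2 1 fois. En intégrant la vitesse et en utilisant la condition initiale x(0) = -1, nous obtenons x(t) = -t^3 + 3·t^2 + 2·t - 1. En utilisant x(t) = -t^3 + 3·t^2 + 2·t - 1 et en substituant t = 3, nous trouvons x = 5.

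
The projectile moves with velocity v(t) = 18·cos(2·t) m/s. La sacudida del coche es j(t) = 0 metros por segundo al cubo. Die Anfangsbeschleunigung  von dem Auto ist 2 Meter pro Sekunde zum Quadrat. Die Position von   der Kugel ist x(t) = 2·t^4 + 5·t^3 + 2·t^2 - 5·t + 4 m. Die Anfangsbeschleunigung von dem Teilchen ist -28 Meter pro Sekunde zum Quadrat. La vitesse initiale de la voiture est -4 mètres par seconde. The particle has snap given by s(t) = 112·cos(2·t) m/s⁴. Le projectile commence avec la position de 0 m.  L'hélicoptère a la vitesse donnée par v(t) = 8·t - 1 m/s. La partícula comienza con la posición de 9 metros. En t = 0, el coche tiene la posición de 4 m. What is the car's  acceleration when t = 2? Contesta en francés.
Nous devons trouver la primitive de notre équation du jerk j(t) = 0 1 fois. En prenant ∫j(t)dt et en appliquant a(0) = 2, nous trouvons a(t) = 2. En utilisant a(t) = 2 et en substituant t = 2, nous trouvons a = 2.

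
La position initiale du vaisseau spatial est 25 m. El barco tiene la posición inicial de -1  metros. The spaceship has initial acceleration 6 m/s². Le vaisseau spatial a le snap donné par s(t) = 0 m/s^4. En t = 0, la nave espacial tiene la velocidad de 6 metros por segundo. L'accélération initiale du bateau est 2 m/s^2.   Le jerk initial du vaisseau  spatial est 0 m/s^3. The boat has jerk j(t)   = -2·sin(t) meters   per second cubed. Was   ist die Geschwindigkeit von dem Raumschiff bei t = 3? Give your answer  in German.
Um dies zu lösen, müssen wir 3 Stammfunktionen unserer Gleichung für den Snap s(t) = 0 finden. Durch Integration von dem Snap und Verwendung der Anfangsbedingung j(0) = 0, erhalten wir j(t) = 0. Mit ∫j(t)dt und Anwendung von a(0) = 6, finden wir a(t) = 6. Die Stammfunktion von der Beschleunigung ist die Geschwindigkeit. Mit v(0) = 6 erhalten wir v(t) = 6·t + 6. Wir haben die Geschwindigkeit v(t) = 6·t + 6. Durch Einsetzen von t = 3: v(3) = 24.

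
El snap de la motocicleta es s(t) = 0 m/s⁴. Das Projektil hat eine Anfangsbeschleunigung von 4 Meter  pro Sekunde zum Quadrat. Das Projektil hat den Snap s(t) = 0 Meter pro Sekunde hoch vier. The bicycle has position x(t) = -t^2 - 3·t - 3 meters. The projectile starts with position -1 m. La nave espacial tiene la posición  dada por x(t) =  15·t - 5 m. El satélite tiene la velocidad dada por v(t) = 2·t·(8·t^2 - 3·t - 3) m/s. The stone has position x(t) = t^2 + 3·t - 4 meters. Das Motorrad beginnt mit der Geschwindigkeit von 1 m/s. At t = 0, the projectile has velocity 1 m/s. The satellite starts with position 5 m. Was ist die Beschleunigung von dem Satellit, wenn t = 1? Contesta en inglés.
To solve this, we need to take 1 derivative of our velocity equation v(t) = 2·t·(8·t^2 - 3·t - 3). Taking d/dt of v(t), we find a(t) = 16·t^2 + 2·t·(16·t - 3) - 6·t - 6. Using a(t) = 16·t^2 + 2·t·(16·t - 3) - 6·t - 6 and substituting t = 1, we find a = 30.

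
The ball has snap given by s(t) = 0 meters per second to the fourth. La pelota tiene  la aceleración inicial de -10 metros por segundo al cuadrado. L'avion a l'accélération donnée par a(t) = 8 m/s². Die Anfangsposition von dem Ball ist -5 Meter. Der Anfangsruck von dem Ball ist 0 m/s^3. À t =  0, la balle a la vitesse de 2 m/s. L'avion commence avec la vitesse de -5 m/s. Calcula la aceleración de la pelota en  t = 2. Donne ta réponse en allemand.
Wir müssen die Stammfunktion unserer Gleichung für den Snap s(t) = 0 2-mal finden. Mit ∫s(t)dt und Anwendung von j(0) = 0, finden wir j(t) = 0. Mit ∫j(t)dt und Anwendung von a(0) = -10, finden wir a(t) = -10. Mit a(t) = -10 und Einsetzen von t = 2, finden wir a = -10.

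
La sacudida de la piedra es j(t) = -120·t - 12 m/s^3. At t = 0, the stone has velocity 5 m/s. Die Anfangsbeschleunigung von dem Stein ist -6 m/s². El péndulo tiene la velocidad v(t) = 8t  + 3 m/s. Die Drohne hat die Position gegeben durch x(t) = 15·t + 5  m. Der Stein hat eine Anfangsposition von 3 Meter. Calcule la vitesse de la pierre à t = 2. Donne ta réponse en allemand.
Wir müssen das Integral unserer Gleichung für den Ruck j(t) = -120·t - 12 2-mal finden. Durch Integration von dem Ruck und Verwendung der Anfangsbedingung a(0) = -6, erhalten wir a(t) = -60·t^2 - 12·t - 6. Die Stammfunktion von der Beschleunigung, mit v(0) = 5, ergibt die Geschwindigkeit: v(t) = -20·t^3 - 6·t^2 - 6·t + 5. Mit v(t) = -20·t^3 - 6·t^2 - 6·t + 5 und Einsetzen von t = 2, finden wir v = -191.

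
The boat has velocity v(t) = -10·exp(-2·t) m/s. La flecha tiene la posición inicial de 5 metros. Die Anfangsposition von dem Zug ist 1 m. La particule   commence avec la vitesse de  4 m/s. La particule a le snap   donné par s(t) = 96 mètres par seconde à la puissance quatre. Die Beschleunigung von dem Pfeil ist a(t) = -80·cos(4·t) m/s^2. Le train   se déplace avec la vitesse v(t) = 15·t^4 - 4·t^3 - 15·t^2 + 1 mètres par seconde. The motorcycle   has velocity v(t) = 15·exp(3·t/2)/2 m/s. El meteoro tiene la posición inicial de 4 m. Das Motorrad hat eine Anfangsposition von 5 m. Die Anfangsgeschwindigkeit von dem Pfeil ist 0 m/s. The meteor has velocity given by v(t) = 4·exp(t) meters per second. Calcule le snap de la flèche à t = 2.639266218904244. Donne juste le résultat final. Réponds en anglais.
At t = 2.639266218904244, s = -543.475686858559.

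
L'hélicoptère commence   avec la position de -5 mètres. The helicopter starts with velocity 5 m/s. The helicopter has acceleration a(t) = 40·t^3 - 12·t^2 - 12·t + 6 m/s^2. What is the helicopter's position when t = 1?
To solve this, we need to take 2 integrals of our acceleration equation a(t) = 40·t^3 - 12·t^2 - 12·t + 6. The integral of acceleration, with v(0) = 5, gives velocity: v(t) = 10·t^4 - 4·t^3 - 6·t^2 + 6·t + 5. The integral of velocity is position. Using x(0) = -5, we get x(t) = 2·t^5 - t^4 - 2·t^3 + 3·t^2 + 5·t - 5. Using x(t) = 2·t^5 - t^4 - 2·t^3 + 3·t^2 + 5·t - 5 and substituting t = 1, we find x = 2.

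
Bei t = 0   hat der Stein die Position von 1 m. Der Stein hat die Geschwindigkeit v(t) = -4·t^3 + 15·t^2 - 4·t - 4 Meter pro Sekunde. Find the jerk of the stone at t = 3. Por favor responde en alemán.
Um dies zu lösen, müssen wir 2 Ableitungen unserer Gleichung für die Geschwindigkeit v(t) = -4·t^3 + 15·t^2 - 4·t - 4 nehmen. Die Ableitung von der Geschwindigkeit ergibt die Beschleunigung: a(t) = -12·t^2 + 30·t - 4. Mit d/dt von a(t) finden wir j(t) = 30 - 24·t. Mit j(t) = 30 - 24·t und Einsetzen von t = 3, finden wir j = -42.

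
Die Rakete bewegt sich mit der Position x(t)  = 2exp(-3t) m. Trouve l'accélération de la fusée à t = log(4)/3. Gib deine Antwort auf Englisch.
To solve this, we need to take 2 derivatives of our position equation x(t) = 2·exp(-3·t). Taking d/dt of x(t), we find v(t) = -6·exp(-3·t). The derivative of velocity gives acceleration: a(t) = 18·exp(-3·t). From the given acceleration equation a(t) = 18·exp(-3·t), we substitute t = log(4)/3 to get a = 9/2.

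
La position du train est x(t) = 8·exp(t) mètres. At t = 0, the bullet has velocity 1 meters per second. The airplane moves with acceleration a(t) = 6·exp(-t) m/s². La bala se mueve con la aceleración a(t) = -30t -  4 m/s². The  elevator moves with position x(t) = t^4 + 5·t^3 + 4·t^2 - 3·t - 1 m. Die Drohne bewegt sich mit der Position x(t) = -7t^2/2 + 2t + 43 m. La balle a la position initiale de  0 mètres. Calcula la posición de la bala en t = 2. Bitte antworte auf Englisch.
To solve this, we need to take 2 antiderivatives of our acceleration equation a(t) = -30·t - 4. Taking ∫a(t)dt and applying v(0) = 1, we find v(t) = -15·t^2 - 4·t + 1. The antiderivative of velocity, with x(0) = 0, gives position: x(t) = -5·t^3 - 2·t^2 + t. We have position x(t) = -5·t^3 - 2·t^2 + t. Substituting t = 2: x(2) = -46.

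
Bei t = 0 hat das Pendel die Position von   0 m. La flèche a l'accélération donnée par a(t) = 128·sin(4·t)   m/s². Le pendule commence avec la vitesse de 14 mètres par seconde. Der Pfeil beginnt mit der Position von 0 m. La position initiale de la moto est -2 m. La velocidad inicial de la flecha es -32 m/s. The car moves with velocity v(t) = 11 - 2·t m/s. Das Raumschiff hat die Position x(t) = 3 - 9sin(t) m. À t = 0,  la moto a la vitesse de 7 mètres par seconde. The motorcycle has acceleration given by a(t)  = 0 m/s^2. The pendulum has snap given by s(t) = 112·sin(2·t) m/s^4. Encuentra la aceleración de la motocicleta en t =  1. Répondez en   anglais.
Using a(t) = 0 and substituting t = 1, we find a = 0.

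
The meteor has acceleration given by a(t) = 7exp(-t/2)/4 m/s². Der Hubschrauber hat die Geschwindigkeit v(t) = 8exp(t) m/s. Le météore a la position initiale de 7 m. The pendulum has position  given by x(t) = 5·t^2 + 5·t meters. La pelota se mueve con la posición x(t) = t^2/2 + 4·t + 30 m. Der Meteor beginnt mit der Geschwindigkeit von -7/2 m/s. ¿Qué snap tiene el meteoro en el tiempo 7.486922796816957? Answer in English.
We must differentiate our acceleration equation a(t) = 7·exp(-t/2)/4 2 times. The derivative of acceleration gives jerk: j(t) = -7·exp(-t/2)/8. Taking d/dt of j(t), we find s(t) = 7·exp(-t/2)/16. From the given snap equation s(t) = 7·exp(-t/2)/16, we substitute t = 7.486922796816957 to get s = 0.0103565099989544.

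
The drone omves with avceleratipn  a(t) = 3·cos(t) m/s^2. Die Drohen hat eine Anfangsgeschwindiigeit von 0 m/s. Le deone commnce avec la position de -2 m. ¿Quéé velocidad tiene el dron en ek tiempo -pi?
Partiendo de la aceleración a(t) = 3·cos(t), tomamos 1 antiderivada. La antiderivada de la aceleración, con v(0) = 0, da la velocidad: v(t) = 3·sin(t). De la ecuación de la velocidad v(t) = 3·sin(t), sustituimos t = -pi para obtener v = 0.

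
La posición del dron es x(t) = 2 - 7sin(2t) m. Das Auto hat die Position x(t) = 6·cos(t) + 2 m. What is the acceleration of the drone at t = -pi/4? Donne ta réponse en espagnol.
Debemos derivar nuestra ecuación de la posición x(t) = 2 - 7·sin(2·t) 2 veces. La derivada de la posición da la velocidad: v(t) = -14·cos(2·t). La derivada de la velocidad da la aceleración: a(t) = 28·sin(2·t). Tenemos la aceleración a(t) = 28·sin(2·t). Sustituyendo t = -pi/4: a(-pi/4) = -28.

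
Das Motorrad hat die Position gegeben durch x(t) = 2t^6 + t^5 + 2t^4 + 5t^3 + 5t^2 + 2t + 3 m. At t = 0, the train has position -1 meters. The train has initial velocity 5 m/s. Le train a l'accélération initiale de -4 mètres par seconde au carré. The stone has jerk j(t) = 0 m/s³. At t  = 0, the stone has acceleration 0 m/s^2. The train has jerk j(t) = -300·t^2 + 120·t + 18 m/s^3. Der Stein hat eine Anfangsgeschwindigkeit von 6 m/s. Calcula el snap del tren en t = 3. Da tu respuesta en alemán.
Ausgehend von dem Ruck j(t) = -300·t^2 + 120·t + 18, nehmen wir 1 Ableitung. Mit d/dt von j(t) finden wir s(t) = 120 - 600·t. Wir haben den Snap s(t) = 120 - 600·t. Durch Einsetzen von t = 3: s(3) = -1680.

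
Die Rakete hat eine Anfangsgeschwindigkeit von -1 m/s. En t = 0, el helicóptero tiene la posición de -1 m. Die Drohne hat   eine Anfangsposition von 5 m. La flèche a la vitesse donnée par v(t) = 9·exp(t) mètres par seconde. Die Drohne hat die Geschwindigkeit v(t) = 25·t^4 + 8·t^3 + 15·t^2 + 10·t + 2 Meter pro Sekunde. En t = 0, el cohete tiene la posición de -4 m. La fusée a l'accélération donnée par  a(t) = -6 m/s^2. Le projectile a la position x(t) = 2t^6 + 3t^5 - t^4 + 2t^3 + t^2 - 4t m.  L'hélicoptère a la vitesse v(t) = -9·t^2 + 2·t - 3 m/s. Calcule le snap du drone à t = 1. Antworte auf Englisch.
To solve this, we need to take 3 derivatives of our velocity equation v(t) = 25·t^4 + 8·t^3 + 15·t^2 + 10·t + 2. Differentiating velocity, we get acceleration: a(t) = 100·t^3 + 24·t^2 + 30·t + 10. Differentiating acceleration, we get jerk: j(t) = 300·t^2 + 48·t + 30. Taking d/dt of j(t), we find s(t) = 600·t + 48. Using s(t) = 600·t + 48 and substituting t = 1, we find s = 648.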